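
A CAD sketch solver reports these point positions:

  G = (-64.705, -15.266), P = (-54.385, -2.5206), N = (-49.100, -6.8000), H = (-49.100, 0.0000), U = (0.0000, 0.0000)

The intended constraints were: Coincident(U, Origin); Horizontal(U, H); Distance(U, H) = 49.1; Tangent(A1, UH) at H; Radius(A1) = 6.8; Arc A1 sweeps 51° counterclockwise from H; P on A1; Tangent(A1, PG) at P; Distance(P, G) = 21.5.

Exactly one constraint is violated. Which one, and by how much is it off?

Distance(P, G) = 21.5 — off by 5.10.

U = (0.00, 0.00) ✓; U.y = 0.00, H.y = 0.00 ✓; |UH| = 49.10 ✓; ∠(NH, HU) = 90.00° ✓; |NH| = 6.800 ✓; bearing(N→P) − bearing(N→H) = 51.00° ✓; |NP| = 6.800 ✓; ∠(NP, PG) = 90.00° ✓; |PG| = 16.40 ✗.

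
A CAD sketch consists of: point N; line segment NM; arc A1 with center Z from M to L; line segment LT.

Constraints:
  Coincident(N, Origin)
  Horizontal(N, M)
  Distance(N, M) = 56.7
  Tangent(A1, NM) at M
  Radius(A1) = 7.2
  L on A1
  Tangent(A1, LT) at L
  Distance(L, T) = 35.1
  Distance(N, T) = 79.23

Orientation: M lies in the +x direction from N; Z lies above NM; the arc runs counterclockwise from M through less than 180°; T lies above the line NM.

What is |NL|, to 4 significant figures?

64.18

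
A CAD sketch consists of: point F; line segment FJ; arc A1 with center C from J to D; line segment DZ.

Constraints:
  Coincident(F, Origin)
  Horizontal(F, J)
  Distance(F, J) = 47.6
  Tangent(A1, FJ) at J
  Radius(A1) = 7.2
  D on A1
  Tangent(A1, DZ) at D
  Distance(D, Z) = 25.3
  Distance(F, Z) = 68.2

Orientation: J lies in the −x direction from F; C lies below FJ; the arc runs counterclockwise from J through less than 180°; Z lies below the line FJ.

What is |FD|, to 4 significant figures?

54.77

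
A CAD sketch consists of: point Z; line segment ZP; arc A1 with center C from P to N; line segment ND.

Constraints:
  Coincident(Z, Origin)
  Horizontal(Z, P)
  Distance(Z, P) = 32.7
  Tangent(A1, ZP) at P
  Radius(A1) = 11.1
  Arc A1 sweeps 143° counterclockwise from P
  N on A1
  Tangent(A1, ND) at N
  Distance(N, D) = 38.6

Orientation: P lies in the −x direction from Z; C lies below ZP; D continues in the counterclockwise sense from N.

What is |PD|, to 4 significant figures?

49.49

Z is at the origin; Z and P share the same y with |ZP| = 32.7 and P on the −x side, so P = (-32.70, 0.000). Tangency of A1 to ZP means the radius CP is perpendicular to ZP, so C = P + (0, -11.1) = (-32.70, -11.10). On A1, P sits at bearing 90° from C; a 143° counterclockwise sweep puts N at bearing 233°, so N = C + 11.1·(cos 233°, sin 233°) = (-39.38, -19.96). A1 meets ND tangentially, so CN is at right angles to ND, so ND runs along (−sin 233°, cos 233°); with |ND| = 38.6, D = (-8.553, -43.19). Then |PD| = |D − P| = 49.49.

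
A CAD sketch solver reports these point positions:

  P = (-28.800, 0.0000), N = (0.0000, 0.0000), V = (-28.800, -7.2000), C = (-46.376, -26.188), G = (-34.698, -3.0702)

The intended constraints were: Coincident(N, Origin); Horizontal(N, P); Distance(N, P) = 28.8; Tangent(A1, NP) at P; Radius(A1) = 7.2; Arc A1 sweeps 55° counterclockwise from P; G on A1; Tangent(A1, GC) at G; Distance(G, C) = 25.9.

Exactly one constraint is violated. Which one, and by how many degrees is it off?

Tangent(A1, GC) at G — off by 8.20°.

N = (0.00, 0.00) ✓; N.y = 0.00, P.y = 0.00 ✓; |NP| = 28.80 ✓; ∠(VP, PN) = 90.00° ✓; |VP| = 7.200 ✓; bearing(V→G) − bearing(V→P) = 55.00° ✓; |VG| = 7.200 ✓; ∠(VG, GC) = 81.80° ✗; |GC| = 25.90 ✓.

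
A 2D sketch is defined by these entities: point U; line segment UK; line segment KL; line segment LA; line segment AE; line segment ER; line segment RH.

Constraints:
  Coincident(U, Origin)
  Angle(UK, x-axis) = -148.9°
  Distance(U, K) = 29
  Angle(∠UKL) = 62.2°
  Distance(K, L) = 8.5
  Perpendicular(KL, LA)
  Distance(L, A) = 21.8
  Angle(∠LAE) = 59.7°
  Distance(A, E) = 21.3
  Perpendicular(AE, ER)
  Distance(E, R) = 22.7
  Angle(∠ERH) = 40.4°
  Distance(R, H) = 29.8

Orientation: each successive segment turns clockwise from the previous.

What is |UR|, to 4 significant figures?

36.23

U is at the origin; UK runs at -148.9° with length 29.0, so K = (-24.83, -14.98). ∠UKL = 62.2° gives KL at 93.30° from the x-axis; with |KL| = 8.5, L = (-25.32, -6.494). KL is perpendicular to LA, so LA runs at 3.300°; with |LA| = 21.8, A = (-3.557, -5.239). ∠LAE = 59.7° gives AE at -117.0° from the x-axis; with |AE| = 21.3, E = (-13.23, -24.22). AE ⟂ ER, so ER runs at 153.0°; with |ER| = 22.7, R = (-33.45, -13.91). Then |UR| = |R − U| = 36.23.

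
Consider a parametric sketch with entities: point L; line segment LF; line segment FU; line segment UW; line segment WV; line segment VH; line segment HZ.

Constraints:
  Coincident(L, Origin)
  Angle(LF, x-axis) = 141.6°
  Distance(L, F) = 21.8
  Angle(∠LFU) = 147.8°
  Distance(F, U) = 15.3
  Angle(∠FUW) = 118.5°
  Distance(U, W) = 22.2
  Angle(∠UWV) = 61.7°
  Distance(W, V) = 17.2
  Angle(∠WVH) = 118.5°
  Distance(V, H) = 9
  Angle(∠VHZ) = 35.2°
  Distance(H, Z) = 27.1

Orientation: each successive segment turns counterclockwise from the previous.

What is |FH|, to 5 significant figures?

12.467

L is at the origin; LF runs at 141.6° with length 21.8, so F = (-17.085, 13.541). ∠LFU = 147.8° gives FU at 173.80° from the x-axis; with |FU| = 15.3, U = (-32.295, 15.193). ∠FUW = 118.5° gives UW at -124.70° from the x-axis; with |UW| = 22.2, W = (-44.933, -3.0582). ∠UWV = 61.7° gives WV at -6.4000° from the x-axis; with |WV| = 17.2, V = (-27.840, -4.9755). ∠WVH = 118.5° gives VH at 55.100° from the x-axis; with |VH| = 9.0, H = (-22.691, 2.4059). Then |FH| = |H − F| = 12.467.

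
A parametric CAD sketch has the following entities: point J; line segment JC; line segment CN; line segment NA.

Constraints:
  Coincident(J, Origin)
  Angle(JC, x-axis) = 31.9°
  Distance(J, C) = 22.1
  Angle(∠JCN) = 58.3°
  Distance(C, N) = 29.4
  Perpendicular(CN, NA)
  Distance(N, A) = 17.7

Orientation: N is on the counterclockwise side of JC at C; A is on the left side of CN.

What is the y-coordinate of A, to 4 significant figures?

8.897

J is at the origin; JC runs at 31.9° with length 22.1, so C = 22.1·(cos 31.9°, sin 31.9°) = (18.76, 11.68). ∠JCN = 58.3°, so CN runs at 31.9° + (180° − 58.3°) = 153.6° from the x-axis; with |CN| = 29.4, N = C + 29.4·(cos 153.6°, sin 153.6°) = (-7.572, 24.75). The perpendicularity gives NA at right angles to CN; with |NA| = 17.7 on the left of CN, A = N + 17.7·(-0.4446, -0.8957) = (-15.44, 8.897). So A.y = 8.897.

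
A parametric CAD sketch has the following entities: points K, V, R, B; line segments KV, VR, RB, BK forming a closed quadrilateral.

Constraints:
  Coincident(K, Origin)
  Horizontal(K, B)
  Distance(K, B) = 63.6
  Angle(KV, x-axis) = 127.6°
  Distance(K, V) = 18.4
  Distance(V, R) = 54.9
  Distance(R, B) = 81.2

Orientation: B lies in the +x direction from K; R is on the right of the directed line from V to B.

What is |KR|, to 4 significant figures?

40.76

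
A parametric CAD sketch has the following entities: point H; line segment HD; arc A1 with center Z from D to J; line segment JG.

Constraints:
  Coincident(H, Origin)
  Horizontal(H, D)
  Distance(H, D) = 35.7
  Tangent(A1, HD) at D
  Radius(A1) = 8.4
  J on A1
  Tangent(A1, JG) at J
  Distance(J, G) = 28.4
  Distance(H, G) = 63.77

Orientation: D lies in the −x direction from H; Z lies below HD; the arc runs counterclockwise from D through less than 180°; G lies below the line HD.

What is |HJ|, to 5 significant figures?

43.314

Checks: |ZJ| = 8.400 ✓; ∠(ZJ, JG) = 90.00° ✓; |JG| = 28.40 ✓; |HG| = 63.77 ✓.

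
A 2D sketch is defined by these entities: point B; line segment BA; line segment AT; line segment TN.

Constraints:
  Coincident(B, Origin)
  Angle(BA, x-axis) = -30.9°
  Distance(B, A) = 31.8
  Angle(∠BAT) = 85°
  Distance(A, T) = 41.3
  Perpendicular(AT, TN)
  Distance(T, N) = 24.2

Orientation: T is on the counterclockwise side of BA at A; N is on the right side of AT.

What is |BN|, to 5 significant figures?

67.874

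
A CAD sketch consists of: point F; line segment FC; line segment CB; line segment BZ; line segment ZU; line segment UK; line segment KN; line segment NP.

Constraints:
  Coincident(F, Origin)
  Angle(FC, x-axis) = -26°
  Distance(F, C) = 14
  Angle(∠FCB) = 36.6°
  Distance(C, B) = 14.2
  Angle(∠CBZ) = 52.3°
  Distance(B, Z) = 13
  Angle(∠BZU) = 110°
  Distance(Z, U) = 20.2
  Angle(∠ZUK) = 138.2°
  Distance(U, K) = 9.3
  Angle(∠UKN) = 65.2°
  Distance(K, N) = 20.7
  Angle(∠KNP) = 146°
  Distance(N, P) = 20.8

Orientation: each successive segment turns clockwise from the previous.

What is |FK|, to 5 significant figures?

31.425

F is at the origin; FC runs at -26.0° with length 14.0, so C = (12.583, -6.1372). ∠FCB = 36.6° gives CB at -169.40° from the x-axis; with |CB| = 14.2, B = (-1.3746, -8.7493). ∠CBZ = 52.3° gives BZ at 62.900° from the x-axis; with |BZ| = 13.0, Z = (4.5475, 2.8235). ∠BZU = 110.0° gives ZU at -7.1000° from the x-axis; with |ZU| = 20.2, U = (24.593, 0.32671). ∠ZUK = 138.2° gives UK at -48.900° from the x-axis; with |UK| = 9.3, K = (30.706, -6.6814). Then |FK| = |K − F| = 31.425.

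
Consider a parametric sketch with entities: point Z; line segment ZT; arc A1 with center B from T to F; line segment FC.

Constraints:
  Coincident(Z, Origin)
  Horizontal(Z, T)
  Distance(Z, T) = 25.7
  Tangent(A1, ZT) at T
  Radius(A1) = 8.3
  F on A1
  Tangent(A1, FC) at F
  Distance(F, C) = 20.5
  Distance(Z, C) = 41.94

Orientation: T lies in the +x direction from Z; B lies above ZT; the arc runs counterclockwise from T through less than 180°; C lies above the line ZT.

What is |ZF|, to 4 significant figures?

35.28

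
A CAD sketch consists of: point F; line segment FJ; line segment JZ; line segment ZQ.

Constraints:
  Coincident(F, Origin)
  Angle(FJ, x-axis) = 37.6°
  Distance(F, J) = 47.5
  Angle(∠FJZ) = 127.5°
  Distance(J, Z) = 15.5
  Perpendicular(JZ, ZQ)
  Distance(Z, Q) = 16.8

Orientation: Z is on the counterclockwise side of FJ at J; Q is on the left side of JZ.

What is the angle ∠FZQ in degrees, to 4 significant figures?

49.69°

F is at the origin; FJ runs at 37.6° with length 47.5, so J = 47.5·(cos 37.6°, sin 37.6°) = (37.63, 28.98). ∠FJZ = 127.5°, so JZ runs at 37.6° + (180° − 127.5°) = 90.10° from the x-axis; with |JZ| = 15.5, Z = J + 15.5·(cos 90.10°, sin 90.10°) = (37.61, 44.48). JZ ⟂ ZQ; with |ZQ| = 16.8 on the left of JZ, Q = Z + 16.8·(-1.000, -0.001745) = (20.81, 44.45). Then cos ∠FZQ = ZF·ZQ / (|ZF||ZQ|), giving 49.69°.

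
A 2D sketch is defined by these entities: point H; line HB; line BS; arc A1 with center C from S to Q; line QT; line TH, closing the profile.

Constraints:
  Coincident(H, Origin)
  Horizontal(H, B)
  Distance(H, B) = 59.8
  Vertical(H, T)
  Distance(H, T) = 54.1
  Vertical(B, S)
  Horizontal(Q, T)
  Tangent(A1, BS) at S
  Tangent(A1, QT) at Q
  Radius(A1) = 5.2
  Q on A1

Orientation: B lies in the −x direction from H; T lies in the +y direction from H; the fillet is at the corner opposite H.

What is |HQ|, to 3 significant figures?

76.9

The virtual corner opposite H is at (-59.8, 54.1). The tangent condition forces CS to be normal to BS and since A1 is tangent to QT there, CQ ⟂ QT, with radius 5.2, so the center C sits 5.2 in from both sides at C = (-54.6, 48.9). That places the tangent points at S = (-59.8, 48.9) on BS and Q = (-54.6, 54.1) on QT. Then |HQ| = |Q − H| = 76.9.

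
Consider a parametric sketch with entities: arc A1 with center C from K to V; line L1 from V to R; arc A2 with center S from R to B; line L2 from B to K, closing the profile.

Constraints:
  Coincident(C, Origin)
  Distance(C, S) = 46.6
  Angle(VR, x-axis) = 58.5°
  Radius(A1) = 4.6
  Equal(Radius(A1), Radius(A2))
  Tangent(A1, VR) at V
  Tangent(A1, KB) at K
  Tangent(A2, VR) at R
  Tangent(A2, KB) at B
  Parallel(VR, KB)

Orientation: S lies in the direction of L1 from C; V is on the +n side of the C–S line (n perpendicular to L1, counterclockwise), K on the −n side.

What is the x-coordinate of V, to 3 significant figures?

-3.92

C is at the origin and S lies 46.6 along u from C, so S = 46.6·u = (24.3, 39.7). Tangency of A1 to both parallel lines with radius 4.6 puts V and K at C ± 4.6·n: V = (-3.92, 2.40), K = (3.92, -2.40). So V.x = -3.92.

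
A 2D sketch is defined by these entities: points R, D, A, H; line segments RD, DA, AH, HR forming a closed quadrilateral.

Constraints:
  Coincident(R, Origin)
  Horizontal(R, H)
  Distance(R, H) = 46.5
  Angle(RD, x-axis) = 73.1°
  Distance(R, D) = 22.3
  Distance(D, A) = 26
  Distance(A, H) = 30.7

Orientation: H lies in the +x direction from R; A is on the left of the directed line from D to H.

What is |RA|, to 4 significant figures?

41.75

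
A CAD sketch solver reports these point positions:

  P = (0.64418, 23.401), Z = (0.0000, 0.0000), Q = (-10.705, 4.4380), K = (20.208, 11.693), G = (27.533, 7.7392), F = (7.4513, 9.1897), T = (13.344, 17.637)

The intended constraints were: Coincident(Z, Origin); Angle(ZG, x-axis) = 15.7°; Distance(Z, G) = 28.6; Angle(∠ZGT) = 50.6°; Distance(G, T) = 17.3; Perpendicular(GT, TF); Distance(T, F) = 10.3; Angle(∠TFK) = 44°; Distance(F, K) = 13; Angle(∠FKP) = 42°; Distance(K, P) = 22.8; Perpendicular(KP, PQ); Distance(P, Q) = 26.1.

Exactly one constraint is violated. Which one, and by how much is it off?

Distance(P, Q) = 26.1 — off by 4.00.

Z = (0.00, 0.00) ✓; ZG at 15.70° ✓; |ZG| = 28.60 ✓; ∠ZGT = 50.60° ✓; |GT| = 17.30 ✓; ∠(GT, TF) = 90.00° ✓; |TF| = 10.30 ✓; ∠TFK = 44.00° ✓; |FK| = 13.00 ✓; ∠FKP = 42.00° ✓; |KP| = 22.80 ✓; ∠(KP, PQ) = 90.00° ✓; |PQ| = 22.10 ✗.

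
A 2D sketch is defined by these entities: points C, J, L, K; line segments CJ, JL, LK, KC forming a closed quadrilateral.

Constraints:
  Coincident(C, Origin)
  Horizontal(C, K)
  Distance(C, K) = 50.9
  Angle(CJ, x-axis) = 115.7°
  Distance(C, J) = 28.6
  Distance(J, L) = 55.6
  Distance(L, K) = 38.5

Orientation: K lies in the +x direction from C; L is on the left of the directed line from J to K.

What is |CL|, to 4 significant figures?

56.24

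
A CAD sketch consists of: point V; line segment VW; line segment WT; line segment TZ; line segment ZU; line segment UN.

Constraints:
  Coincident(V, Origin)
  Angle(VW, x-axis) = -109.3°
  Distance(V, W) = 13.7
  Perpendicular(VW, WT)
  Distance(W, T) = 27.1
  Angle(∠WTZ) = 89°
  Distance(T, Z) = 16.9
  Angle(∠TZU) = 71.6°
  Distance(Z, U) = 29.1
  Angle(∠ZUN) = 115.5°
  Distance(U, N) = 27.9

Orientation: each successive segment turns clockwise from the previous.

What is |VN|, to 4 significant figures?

34.40

V is at the origin; VW runs at -109.3° with length 13.7, so W = (-4.528, -12.93). VW is perpendicular to WT, so WT runs at 160.7°; with |WT| = 27.1, T = (-30.11, -3.973). ∠WTZ = 89.0° gives TZ at 69.70° from the x-axis; with |TZ| = 16.9, Z = (-24.24, 11.88). ∠TZU = 71.6° gives ZU at -38.70° from the x-axis; with |ZU| = 29.1, U = (-1.531, -6.317). ∠ZUN = 115.5° gives UN at -103.2° from the x-axis; with |UN| = 27.9, N = (-7.902, -33.48). Then |VN| = |N − V| = 34.40.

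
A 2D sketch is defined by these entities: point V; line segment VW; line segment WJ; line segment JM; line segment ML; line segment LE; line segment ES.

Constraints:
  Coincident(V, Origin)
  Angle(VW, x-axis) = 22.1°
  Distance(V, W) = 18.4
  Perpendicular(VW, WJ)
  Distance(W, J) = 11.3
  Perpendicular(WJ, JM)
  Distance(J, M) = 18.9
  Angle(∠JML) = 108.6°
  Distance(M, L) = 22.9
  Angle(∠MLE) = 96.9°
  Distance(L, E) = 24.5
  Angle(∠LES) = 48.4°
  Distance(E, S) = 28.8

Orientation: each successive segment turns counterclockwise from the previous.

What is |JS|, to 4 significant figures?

12.92

V is at the origin; VW runs at 22.1° with length 18.4, so W = (17.05, 6.923). VW is perpendicular to WJ, so WJ runs at 112.1°; with |WJ| = 11.3, J = (12.80, 17.39). WJ is perpendicular to JM, so JM runs at -157.9°; with |JM| = 18.9, M = (-4.715, 10.28). ∠JML = 108.6° gives ML at -86.50° from the x-axis; with |ML| = 22.9, L = (-3.317, -12.58). ∠MLE = 96.9° gives LE at -3.400° from the x-axis; with |LE| = 24.5, E = (21.14, -14.03). ∠LES = 48.4° gives ES at 128.2° from the x-axis; with |ES| = 28.8, S = (3.330, 8.604). Then |JS| = |S − J| = 12.92.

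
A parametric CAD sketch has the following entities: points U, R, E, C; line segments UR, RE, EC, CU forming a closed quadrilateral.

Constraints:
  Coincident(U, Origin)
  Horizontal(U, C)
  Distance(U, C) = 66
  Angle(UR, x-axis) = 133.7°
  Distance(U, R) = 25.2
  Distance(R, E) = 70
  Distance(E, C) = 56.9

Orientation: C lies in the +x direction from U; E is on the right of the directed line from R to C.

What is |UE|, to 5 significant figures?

45.138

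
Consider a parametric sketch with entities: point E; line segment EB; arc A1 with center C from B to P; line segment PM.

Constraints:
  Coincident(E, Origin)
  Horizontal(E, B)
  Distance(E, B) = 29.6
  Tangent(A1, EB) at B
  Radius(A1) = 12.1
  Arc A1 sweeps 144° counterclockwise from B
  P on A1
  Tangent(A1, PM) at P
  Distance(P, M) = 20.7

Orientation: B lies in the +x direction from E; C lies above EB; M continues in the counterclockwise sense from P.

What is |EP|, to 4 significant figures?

42.74

E is at the origin; EB is horizontal with |EB| = 29.6 and B on the +x side, so B = (29.60, 0.000). Tangency of A1 to EB means the radius CB is perpendicular to EB, so C = B + (0, 12.1) = (29.60, 12.10). On A1, B sits at bearing -90° from C; a 144° counterclockwise sweep puts P at bearing 54°, so P = C + 12.1·(cos 54°, sin 54°) = (36.71, 21.89). Then |EP| = |P − E| = 42.74.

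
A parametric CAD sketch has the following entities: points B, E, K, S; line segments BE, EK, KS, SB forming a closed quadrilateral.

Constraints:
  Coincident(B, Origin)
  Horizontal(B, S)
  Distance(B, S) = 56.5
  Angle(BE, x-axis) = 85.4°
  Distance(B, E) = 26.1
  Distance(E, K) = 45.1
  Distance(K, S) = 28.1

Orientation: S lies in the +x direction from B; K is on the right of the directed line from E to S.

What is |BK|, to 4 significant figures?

31.46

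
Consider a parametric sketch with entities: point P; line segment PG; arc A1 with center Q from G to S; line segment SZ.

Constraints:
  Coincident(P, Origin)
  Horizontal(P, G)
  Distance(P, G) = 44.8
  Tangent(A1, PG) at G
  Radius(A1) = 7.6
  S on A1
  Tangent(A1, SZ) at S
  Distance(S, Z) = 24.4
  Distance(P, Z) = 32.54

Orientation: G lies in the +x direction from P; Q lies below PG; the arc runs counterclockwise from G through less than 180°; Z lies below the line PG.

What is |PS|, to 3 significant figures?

38.9

P is at the origin; PG is horizontal with |PG| = 44.8 and G on the +x side, so G = (44.8, 0.00). The tangent condition forces QG to be normal to PG, so Q = G + (0, -7.6) = (44.8, -7.60). Since QS ⟂ SZ (tangency), |QZ| = √(7.6² + 24.4²) = 25.6 regardless of where S sits on A1. So Z lies on both circle(P, 32.54) and circle(Q, 25.6); the below-PG intersection is Z = (23.8, -22.2). S is the foot of the tangent from Z: S = (38.8, -2.93).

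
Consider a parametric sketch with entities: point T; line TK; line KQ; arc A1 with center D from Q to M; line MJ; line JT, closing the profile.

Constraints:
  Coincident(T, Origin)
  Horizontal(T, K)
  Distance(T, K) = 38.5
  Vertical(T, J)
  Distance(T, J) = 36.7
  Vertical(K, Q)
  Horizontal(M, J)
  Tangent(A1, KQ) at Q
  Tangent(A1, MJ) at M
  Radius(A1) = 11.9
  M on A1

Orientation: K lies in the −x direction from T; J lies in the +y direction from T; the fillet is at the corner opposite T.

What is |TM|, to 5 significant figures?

45.326

T is at the origin; T and K share the same y with |TK| = 38.5 and K on the −x side, so K = (-38.500, 0.0000). T and J share the same x with |TJ| = 36.7 and J on the +y side, so J = (0.0000, 36.700). The virtual corner opposite T is at (-38.500, 36.700). The tangent condition forces DQ to be normal to KQ and since A1 is tangent to MJ there, DM ⟂ MJ, with radius 11.9, so the center D sits 11.9 in from both sides at D = (-26.600, 24.800). That places the tangent points at Q = (-38.500, 24.800) on KQ and M = (-26.600, 36.700) on MJ. Then |TM| = |M − T| = 45.326.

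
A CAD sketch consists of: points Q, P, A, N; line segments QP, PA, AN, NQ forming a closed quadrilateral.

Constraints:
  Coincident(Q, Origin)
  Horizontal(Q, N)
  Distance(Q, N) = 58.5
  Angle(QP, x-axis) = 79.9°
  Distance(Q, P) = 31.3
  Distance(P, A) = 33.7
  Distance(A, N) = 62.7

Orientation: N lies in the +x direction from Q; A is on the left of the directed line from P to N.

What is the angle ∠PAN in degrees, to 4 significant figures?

71.98°

Checks: QP at 79.90° ✓; |PA| = 33.70 ✓; |AN| = 62.70 ✓.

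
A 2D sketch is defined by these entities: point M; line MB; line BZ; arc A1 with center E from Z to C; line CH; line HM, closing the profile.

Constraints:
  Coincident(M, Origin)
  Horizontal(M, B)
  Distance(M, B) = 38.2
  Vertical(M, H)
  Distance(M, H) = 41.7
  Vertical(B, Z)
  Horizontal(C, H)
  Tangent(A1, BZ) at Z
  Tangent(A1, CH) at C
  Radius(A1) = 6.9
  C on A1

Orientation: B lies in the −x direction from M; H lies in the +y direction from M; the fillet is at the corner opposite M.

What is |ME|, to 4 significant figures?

46.81

M is at the origin; MB is horizontal with |MB| = 38.2 and B on the −x side, so B = (-38.20, 0.000). M and H share the same x with |MH| = 41.7 and H on the +y side, so H = (0.000, 41.70). The virtual corner opposite M is at (-38.20, 41.70). A1 meets BZ tangentially, so EZ is at right angles to BZ and tangency of A1 to CH means the radius EC is perpendicular to CH, with radius 6.9, so the center E sits 6.9 in from both sides at E = (-31.30, 34.80). Then |ME| = |E − M| = 46.81.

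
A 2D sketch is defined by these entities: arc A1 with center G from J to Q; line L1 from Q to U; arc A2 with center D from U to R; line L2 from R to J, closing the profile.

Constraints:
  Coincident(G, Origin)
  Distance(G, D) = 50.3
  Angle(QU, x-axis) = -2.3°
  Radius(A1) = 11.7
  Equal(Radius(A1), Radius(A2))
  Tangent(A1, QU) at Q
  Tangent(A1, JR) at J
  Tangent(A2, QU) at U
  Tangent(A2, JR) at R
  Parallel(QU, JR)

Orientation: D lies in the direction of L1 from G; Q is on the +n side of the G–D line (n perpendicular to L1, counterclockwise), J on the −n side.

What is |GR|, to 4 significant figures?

51.64

The slot axis is L1's direction at -2.3°, so u = (cos -2.3°, sin -2.3°) = (0.9992, -0.04013) and n = (−sin -2.3°, cos -2.3°) = (0.04013, 0.9992). G is at the origin and D lies 50.3 along u from G, so D = 50.3·u = (50.26, -2.019). Tangency of A1 to both parallel lines with radius 11.7 puts Q and J at G ± 11.7·n: Q = (0.4695, 11.69), J = (-0.4695, -11.69). Equal radii place U and R the same way about D: U = D + 11.7·n = (50.73, 9.672), R = D − 11.7·n = (49.79, -13.71). Then |GR| = |R − G| = 51.64.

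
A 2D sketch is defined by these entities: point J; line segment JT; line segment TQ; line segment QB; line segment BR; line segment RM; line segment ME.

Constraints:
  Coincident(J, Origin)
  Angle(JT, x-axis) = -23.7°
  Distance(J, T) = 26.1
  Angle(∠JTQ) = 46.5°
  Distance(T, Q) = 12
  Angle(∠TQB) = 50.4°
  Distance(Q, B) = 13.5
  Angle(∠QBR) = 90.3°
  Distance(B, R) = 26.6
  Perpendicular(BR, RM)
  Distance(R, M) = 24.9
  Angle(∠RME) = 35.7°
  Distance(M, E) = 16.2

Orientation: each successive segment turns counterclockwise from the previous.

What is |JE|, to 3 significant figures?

35.0

J is at the origin; JT runs at -23.7° with length 26.1, so T = (23.9, -10.5). ∠JTQ = 46.5° gives TQ at 110° from the x-axis; with |TQ| = 12.0, Q = (19.8, 0.800). ∠TQB = 50.4° gives QB at -121° from the x-axis; with |QB| = 13.5, B = (13.0, -10.8). ∠QBR = 90.3° gives BR at -30.9° from the x-axis; with |BR| = 26.6, R = (35.8, -24.5). BR ⟂ RM, so RM runs at 59.1°; with |RM| = 24.9, M = (48.6, -3.11). ∠RME = 35.7° gives ME at -157° from the x-axis; with |ME| = 16.2, E = (33.7, -9.55). Then |JE| = |E − J| = 35.0.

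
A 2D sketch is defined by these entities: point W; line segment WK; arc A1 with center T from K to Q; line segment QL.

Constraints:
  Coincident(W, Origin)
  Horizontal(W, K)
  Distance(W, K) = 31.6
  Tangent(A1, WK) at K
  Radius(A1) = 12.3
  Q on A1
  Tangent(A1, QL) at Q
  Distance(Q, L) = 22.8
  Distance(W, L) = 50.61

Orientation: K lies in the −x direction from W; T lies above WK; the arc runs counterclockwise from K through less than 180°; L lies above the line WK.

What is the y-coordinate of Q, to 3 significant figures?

18.8

W is at the origin; W and K share the same y with |WK| = 31.6 and K on the −x side, so K = (-31.6, 0.00). Tangency of A1 to WK means the radius TK is perpendicular to WK, so T = K + (0, 12.3) = (-31.6, 12.3). Since TQ ⟂ QL (tangency), |TL| = √(12.3² + 22.8²) = 25.9 regardless of where Q sits on A1. So L lies on both circle(W, 50.61) and circle(T, 25.9); the above-WK intersection is L = (-33.3, 38.2). Q is the foot of the tangent from L: Q = (-21.2, 18.8).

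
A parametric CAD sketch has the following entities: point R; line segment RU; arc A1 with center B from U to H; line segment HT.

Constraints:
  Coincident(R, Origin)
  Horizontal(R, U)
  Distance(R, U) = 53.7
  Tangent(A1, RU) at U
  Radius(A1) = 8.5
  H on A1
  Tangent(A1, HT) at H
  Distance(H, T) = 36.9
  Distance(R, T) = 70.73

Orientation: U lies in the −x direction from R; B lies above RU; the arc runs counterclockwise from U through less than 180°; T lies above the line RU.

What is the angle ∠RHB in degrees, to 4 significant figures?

154.6°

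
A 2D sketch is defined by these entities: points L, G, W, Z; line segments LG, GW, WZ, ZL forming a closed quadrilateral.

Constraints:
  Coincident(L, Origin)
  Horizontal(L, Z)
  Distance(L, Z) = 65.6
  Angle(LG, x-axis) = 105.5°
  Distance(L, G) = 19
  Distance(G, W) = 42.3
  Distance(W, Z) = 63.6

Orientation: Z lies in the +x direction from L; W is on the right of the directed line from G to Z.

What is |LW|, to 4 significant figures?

23.30

Checks: |GW| = 42.30 ✓; |WZ| = 63.60 ✓.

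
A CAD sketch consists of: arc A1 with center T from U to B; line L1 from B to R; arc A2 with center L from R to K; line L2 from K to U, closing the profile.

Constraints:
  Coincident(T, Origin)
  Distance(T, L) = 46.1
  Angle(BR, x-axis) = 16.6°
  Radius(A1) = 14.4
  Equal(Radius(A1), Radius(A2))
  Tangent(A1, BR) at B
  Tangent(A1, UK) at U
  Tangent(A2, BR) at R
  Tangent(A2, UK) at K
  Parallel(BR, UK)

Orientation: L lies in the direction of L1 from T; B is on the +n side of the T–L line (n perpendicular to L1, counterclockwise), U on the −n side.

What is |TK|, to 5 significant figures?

48.297

The slot axis is L1's direction at 16.6°, so u = (cos 16.6°, sin 16.6°) = (0.95832, 0.28569) and n = (−sin 16.6°, cos 16.6°) = (-0.28569, 0.95832). T is at the origin and L lies 46.1 along u from T, so L = 46.1·u = (44.179, 13.170). Tangency of A1 to both parallel lines with radius 14.4 puts B and U at T ± 14.4·n: B = (-4.1139, 13.800), U = (4.1139, -13.800). Equal radii place R and K the same way about L: R = L + 14.4·n = (40.065, 26.970), K = L − 14.4·n = (48.293, -0.62961). Then |TK| = |K − T| = 48.297.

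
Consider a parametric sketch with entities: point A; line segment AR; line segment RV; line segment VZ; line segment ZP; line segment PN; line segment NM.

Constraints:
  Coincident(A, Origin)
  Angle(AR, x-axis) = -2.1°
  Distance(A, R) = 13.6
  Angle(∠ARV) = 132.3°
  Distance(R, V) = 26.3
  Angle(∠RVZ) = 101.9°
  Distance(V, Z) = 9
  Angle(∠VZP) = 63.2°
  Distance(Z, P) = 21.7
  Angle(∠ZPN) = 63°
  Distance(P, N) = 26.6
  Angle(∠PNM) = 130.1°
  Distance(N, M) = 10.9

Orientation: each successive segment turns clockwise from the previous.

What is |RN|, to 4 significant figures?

29.95

A is at the origin; AR runs at -2.1° with length 13.6, so R = (13.59, -0.4984). ∠ARV = 132.3° gives RV at -49.80° from the x-axis; with |RV| = 26.3, V = (30.57, -20.59). ∠RVZ = 101.9° gives VZ at -127.9° from the x-axis; with |VZ| = 9.0, Z = (25.04, -27.69). ∠VZP = 63.2° gives ZP at 115.3° from the x-axis; with |ZP| = 21.7, P = (15.76, -8.069). ∠ZPN = 63.0° gives PN at -1.700° from the x-axis; with |PN| = 26.6, N = (42.35, -8.858). Then |RN| = |N − R| = 29.95.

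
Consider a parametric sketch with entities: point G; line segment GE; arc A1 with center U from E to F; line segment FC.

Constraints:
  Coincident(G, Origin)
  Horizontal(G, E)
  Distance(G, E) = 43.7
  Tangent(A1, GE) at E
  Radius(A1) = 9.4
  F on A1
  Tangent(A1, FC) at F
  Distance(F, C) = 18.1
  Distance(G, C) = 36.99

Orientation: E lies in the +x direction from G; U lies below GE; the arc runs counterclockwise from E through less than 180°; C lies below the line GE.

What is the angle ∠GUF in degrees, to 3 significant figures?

7.55°

Checks: G = (0.00, 0.00) ✓; |UF| = 9.400 ✓; ∠(UF, FC) = 90.00° ✓; |FC| = 18.10 ✓; |GC| = 36.99 ✓.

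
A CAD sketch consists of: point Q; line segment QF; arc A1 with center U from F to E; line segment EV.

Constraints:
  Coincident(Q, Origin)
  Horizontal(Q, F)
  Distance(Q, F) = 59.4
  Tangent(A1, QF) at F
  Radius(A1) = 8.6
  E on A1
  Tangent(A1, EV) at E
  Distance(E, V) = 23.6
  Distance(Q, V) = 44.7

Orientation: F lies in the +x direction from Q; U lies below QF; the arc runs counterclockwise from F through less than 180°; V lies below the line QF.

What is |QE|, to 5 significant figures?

52.567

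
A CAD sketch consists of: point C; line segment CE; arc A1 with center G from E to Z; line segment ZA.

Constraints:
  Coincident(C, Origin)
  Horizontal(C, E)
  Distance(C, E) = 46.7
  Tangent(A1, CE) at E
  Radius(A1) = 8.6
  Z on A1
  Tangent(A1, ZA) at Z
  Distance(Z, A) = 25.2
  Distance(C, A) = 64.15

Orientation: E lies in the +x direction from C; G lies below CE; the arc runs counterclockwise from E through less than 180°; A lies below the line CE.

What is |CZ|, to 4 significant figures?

41.96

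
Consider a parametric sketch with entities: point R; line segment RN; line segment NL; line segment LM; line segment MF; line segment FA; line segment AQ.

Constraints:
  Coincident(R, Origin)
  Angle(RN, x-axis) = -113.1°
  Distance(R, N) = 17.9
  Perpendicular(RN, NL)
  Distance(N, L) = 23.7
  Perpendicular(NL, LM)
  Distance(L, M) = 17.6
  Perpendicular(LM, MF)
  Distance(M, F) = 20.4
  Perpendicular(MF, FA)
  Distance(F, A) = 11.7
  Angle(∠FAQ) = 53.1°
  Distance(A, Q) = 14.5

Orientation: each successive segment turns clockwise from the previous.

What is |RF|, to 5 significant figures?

3.3136

NL ⟂ LM, so LM runs at 66.900°; with |LM| = 17.6, M = (-21.917, 9.0224). The perpendicularity gives MF at right angles to LM, so MF runs at -23.100°; with |MF| = 20.4, F = (-3.1531, 1.0188). Then |RF| = |F − R| = 3.3136.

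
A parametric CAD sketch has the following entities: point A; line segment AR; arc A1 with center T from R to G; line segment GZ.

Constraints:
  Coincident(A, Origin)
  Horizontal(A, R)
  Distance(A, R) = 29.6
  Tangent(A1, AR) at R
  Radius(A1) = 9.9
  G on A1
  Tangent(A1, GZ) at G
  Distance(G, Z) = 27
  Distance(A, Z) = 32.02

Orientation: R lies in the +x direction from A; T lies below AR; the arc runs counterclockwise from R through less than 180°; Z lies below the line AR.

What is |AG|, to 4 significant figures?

21.38

Checks: |TG| = 9.900 ✓; ∠(TG, GZ) = 90.00° ✓; |GZ| = 27.00 ✓; |AZ| = 32.02 ✓.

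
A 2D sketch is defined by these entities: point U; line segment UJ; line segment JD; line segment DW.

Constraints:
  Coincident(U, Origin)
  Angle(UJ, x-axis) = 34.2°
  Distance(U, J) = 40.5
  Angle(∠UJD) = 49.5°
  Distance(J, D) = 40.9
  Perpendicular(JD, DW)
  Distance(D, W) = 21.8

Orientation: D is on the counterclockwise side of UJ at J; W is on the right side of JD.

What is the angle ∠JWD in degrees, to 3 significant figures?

61.9°

U is at the origin; UJ runs at 34.2° with length 40.5, so J = 40.5·(cos 34.2°, sin 34.2°) = (33.5, 22.8). ∠UJD = 49.5°, so JD runs at 34.2° + (180° − 49.5°) = 165° from the x-axis; with |JD| = 40.9, D = J + 40.9·(cos 165°, sin 165°) = (-5.95, 33.6). JD is perpendicular to DW; with |DW| = 21.8 on the right of JD, W = D + 21.8·(0.264, 0.965) = (-0.201, 54.6). Then cos ∠JWD = WJ·WD / (|WJ||WD|), giving 61.9°.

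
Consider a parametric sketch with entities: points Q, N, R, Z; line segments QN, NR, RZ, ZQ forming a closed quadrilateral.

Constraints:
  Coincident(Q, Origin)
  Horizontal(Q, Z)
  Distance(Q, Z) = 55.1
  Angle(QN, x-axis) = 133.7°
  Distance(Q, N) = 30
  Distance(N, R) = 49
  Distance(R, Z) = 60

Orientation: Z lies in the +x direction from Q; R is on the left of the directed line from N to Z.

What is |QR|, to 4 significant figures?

52.74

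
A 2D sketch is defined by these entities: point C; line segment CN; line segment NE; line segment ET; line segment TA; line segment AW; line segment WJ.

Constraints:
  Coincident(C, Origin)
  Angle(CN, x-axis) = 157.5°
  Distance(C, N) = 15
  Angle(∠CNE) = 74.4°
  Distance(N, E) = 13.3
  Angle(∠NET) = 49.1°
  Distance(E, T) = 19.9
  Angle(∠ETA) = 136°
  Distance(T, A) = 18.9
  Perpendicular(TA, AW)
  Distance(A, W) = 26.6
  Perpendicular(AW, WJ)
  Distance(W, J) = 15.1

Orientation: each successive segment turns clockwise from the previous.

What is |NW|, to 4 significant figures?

23.09

C is at the origin; CN runs at 157.5° with length 15.0, so N = (-13.86, 5.740). ∠CNE = 74.4° gives NE at 51.90° from the x-axis; with |NE| = 13.3, E = (-5.652, 16.21). ∠NET = 49.1° gives ET at -79.00° from the x-axis; with |ET| = 19.9, T = (-1.855, -3.328). ∠ETA = 136.0° gives TA at -123.0° from the x-axis; with |TA| = 18.9, A = (-12.15, -19.18). TA ⟂ AW, so AW runs at 147.0°; with |AW| = 26.6, W = (-34.46, -4.691). Then |NW| = |W − N| = 23.09.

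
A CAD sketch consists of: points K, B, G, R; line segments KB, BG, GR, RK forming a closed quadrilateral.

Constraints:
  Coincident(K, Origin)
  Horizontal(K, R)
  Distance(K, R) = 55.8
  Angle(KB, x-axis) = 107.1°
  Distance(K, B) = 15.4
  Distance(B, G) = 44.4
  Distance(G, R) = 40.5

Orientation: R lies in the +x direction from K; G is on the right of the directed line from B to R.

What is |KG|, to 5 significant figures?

30.206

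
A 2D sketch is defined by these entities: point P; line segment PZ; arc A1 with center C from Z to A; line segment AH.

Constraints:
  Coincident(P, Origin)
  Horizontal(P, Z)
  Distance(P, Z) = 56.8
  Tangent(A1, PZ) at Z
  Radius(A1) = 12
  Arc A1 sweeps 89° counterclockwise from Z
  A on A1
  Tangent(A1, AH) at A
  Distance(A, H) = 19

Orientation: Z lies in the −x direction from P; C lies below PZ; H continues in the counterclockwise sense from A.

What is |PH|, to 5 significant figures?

75.676

P is at the origin; PZ is horizontal with |PZ| = 56.8 and Z on the −x side, so Z = (-56.800, 0.0000). Since A1 is tangent to PZ there, CZ ⟂ PZ, so C = Z + (0, -12) = (-56.800, -12.000). On A1, Z sits at bearing 90° from C; an 89° counterclockwise sweep puts A at bearing 179°, so A = C + 12.0·(cos 179°, sin 179°) = (-68.798, -11.791). Tangency of A1 to AH means the radius CA is perpendicular to AH, so AH runs along (−sin 179°, cos 179°); with |AH| = 19.0, H = (-69.130, -30.788). Then |PH| = |H − P| = 75.676.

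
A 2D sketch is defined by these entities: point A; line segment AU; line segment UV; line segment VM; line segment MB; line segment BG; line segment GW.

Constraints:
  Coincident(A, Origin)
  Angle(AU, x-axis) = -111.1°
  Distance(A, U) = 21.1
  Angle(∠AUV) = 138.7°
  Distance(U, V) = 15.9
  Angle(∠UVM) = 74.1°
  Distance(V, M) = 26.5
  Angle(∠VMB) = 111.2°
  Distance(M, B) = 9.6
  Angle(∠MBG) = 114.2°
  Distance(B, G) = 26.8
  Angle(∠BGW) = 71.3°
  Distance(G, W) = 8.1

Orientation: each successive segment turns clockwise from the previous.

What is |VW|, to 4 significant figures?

22.11

A is at the origin; AU runs at -111.1° with length 21.1, so U = (-7.596, -19.69). ∠AUV = 138.7° gives UV at -152.4° from the x-axis; with |UV| = 15.9, V = (-21.69, -27.05). ∠UVM = 74.1° gives VM at 101.7° from the x-axis; with |VM| = 26.5, M = (-27.06, -1.102). ∠VMB = 111.2° gives MB at 32.90° from the x-axis; with |MB| = 9.6, B = (-19.00, 4.112). ∠MBG = 114.2° gives BG at -32.90° from the x-axis; with |BG| = 26.8, G = (3.502, -10.44). ∠BGW = 71.3° gives GW at -141.6° from the x-axis; with |GW| = 8.1, W = (-2.846, -15.48). Then |VW| = |W − V| = 22.11.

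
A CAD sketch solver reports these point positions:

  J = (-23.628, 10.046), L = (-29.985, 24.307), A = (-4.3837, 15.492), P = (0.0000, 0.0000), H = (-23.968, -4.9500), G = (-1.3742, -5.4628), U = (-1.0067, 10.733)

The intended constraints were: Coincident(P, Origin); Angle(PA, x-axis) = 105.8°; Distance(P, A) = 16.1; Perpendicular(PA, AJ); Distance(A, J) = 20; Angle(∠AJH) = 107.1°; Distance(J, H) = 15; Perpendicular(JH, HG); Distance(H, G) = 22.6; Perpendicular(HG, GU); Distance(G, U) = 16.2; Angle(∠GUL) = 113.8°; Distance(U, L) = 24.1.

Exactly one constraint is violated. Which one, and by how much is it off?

Distance(U, L) = 24.1 — off by 7.90.

P = (0.00, 0.00) ✓; PA at 105.8° ✓; |PA| = 16.10 ✓; ∠(PA, AJ) = 90.00° ✓; |AJ| = 20.00 ✓; ∠AJH = 107.1° ✓; |JH| = 15.00 ✓; ∠(JH, HG) = 90.00° ✓; |HG| = 22.60 ✓; ∠(HG, GU) = 90.00° ✓; |GU| = 16.20 ✓; ∠GUL = 113.8° ✓; |UL| = 32.00 ✗.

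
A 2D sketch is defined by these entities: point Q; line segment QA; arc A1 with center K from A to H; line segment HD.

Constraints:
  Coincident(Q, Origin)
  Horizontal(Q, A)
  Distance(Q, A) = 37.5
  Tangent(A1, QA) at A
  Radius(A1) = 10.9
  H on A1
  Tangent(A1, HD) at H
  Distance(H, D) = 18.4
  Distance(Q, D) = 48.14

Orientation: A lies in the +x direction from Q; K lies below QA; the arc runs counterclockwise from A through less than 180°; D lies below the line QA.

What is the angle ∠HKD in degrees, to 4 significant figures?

59.36°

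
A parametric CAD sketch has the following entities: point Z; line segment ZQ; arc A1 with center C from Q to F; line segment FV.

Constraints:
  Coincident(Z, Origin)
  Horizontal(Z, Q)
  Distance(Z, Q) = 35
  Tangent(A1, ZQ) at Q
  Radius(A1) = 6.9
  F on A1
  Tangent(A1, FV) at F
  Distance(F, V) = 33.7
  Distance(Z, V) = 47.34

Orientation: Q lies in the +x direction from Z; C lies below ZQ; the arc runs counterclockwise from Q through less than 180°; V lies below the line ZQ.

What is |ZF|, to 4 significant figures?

28.83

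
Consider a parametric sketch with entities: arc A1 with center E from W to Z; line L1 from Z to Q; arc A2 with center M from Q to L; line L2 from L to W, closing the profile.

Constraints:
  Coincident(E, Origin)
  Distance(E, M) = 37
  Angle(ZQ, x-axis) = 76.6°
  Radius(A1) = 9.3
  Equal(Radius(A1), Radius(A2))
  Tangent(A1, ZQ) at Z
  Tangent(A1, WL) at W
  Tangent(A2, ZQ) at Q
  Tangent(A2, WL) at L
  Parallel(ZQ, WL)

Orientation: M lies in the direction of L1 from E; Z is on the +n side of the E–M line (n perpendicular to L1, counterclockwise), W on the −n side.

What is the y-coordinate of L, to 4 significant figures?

33.84

The slot axis is L1's direction at 76.6°, so u = (cos 76.6°, sin 76.6°) = (0.2317, 0.9728) and n = (−sin 76.6°, cos 76.6°) = (-0.9728, 0.2317). E is at the origin and M lies 37.0 along u from E, so M = 37.0·u = (8.575, 35.99). Tangency of A1 to both parallel lines with radius 9.3 puts Z and W at E ± 9.3·n: Z = (-9.047, 2.155), W = (9.047, -2.155). Equal radii place Q and L the same way about M: Q = M + 9.3·n = (-0.4721, 38.15), L = M − 9.3·n = (17.62, 33.84). So L.y = 33.84.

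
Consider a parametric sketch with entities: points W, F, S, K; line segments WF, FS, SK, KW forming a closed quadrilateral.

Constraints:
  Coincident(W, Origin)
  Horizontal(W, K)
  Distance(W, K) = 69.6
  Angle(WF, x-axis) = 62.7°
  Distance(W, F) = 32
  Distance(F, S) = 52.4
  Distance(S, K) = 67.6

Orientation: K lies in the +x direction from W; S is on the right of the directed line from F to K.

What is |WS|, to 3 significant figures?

24.1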